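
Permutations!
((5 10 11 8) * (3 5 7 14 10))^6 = [0, 1, 2, 3, 4, 5, 6, 14, 7, 9, 11, 8, 12, 13, 10] = (7 14 10 11 8)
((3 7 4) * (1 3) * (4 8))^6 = (1 3 7 8 4) = [0, 3, 2, 7, 1, 5, 6, 8, 4]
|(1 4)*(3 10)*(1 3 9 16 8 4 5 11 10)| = 9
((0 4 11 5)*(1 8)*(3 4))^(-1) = (0 5 11 4 3)(1 8) = [5, 8, 2, 0, 3, 11, 6, 7, 1, 9, 10, 4]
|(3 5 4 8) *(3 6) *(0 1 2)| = 15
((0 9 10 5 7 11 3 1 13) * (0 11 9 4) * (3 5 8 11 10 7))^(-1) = (0 4)(1 3 5 11 8 10 13)(7 9) = [4, 3, 2, 5, 0, 11, 6, 9, 10, 7, 13, 8, 12, 1]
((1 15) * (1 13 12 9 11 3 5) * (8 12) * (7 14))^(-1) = (1 5 3 11 9 12 8 13 15)(7 14) = [0, 5, 2, 11, 4, 3, 6, 14, 13, 12, 10, 9, 8, 15, 7, 1]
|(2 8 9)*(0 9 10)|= |(0 9 2 8 10)|= 5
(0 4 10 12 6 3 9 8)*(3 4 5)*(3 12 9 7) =(0 5 12 6 4 10 9 8)(3 7) =[5, 1, 2, 7, 10, 12, 4, 3, 0, 8, 9, 11, 6]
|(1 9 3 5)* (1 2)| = 5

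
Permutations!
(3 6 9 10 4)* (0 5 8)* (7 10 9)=(0 5 8)(3 6 7 10 4)=[5, 1, 2, 6, 3, 8, 7, 10, 0, 9, 4]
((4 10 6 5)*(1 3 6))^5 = (1 10 4 5 6 3) = [0, 10, 2, 1, 5, 6, 3, 7, 8, 9, 4]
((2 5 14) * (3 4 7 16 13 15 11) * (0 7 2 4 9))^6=(0 3 15 16)(2 14)(4 5)(7 9 11 13)=[3, 1, 14, 15, 5, 4, 6, 9, 8, 11, 10, 13, 12, 7, 2, 16, 0]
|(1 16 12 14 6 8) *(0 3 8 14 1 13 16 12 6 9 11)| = |(0 3 8 13 16 6 14 9 11)(1 12)| = 18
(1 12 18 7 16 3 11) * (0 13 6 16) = [13, 12, 2, 11, 4, 5, 16, 0, 8, 9, 10, 1, 18, 6, 14, 15, 3, 17, 7] = (0 13 6 16 3 11 1 12 18 7)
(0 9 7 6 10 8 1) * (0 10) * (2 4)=(0 9 7 6)(1 10 8)(2 4)=[9, 10, 4, 3, 2, 5, 0, 6, 1, 7, 8]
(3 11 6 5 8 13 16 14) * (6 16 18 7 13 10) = (3 11 16 14)(5 8 10 6)(7 13 18) = [0, 1, 2, 11, 4, 8, 5, 13, 10, 9, 6, 16, 12, 18, 3, 15, 14, 17, 7]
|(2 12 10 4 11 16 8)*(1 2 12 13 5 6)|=|(1 2 13 5 6)(4 11 16 8 12 10)|=30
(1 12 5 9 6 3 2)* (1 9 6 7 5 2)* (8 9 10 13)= (1 12 2 10 13 8 9 7 5 6 3)= [0, 12, 10, 1, 4, 6, 3, 5, 9, 7, 13, 11, 2, 8]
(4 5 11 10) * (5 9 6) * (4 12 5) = (4 9 6)(5 11 10 12) = [0, 1, 2, 3, 9, 11, 4, 7, 8, 6, 12, 10, 5]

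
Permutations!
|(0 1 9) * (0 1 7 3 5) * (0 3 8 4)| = |(0 7 8 4)(1 9)(3 5)| = 4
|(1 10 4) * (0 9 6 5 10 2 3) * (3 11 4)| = |(0 9 6 5 10 3)(1 2 11 4)| = 12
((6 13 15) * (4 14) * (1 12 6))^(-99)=(1 12 6 13 15)(4 14)=[0, 12, 2, 3, 14, 5, 13, 7, 8, 9, 10, 11, 6, 15, 4, 1]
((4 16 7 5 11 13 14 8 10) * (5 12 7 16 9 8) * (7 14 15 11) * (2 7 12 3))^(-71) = (16)(2 7 3)(4 9 8 10)(5 12 14)(11 13 15) = [0, 1, 7, 2, 9, 12, 6, 3, 10, 8, 4, 13, 14, 15, 5, 11, 16]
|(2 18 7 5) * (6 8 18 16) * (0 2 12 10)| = 10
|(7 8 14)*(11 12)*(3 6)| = 6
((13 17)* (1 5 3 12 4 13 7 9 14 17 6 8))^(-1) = (1 8 6 13 4 12 3 5)(7 17 14 9) = [0, 8, 2, 5, 12, 1, 13, 17, 6, 7, 10, 11, 3, 4, 9, 15, 16, 14]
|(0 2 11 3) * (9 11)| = |(0 2 9 11 3)| = 5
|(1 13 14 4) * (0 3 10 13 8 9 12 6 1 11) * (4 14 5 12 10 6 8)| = 6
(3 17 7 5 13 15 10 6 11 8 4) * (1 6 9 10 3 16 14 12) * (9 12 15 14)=[0, 6, 2, 17, 16, 13, 11, 5, 4, 10, 12, 8, 1, 14, 15, 3, 9, 7]=(1 6 11 8 4 16 9 10 12)(3 17 7 5 13 14 15)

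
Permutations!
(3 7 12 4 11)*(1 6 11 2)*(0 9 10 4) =[9, 6, 1, 7, 2, 5, 11, 12, 8, 10, 4, 3, 0] =(0 9 10 4 2 1 6 11 3 7 12)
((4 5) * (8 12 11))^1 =(4 5)(8 12 11) =[0, 1, 2, 3, 5, 4, 6, 7, 12, 9, 10, 8, 11]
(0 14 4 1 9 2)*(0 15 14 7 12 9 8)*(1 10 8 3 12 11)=(0 7 11 1 3 12 9 2 15 14 4 10 8)=[7, 3, 15, 12, 10, 5, 6, 11, 0, 2, 8, 1, 9, 13, 4, 14]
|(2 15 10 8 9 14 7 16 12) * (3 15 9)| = 12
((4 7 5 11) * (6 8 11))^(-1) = (4 11 8 6 5 7) = [0, 1, 2, 3, 11, 7, 5, 4, 6, 9, 10, 8]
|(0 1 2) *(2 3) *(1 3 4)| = 6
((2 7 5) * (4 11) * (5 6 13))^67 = (2 6 5 7 13)(4 11) = [0, 1, 6, 3, 11, 7, 5, 13, 8, 9, 10, 4, 12, 2]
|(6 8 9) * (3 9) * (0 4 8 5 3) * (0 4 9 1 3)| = |(0 9 6 5)(1 3)(4 8)| = 4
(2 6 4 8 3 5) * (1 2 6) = [0, 2, 1, 5, 8, 6, 4, 7, 3] = (1 2)(3 5 6 4 8)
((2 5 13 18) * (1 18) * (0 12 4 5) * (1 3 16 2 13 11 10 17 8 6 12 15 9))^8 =(0 2 16 3 13 18 1 9 15) =[2, 9, 16, 13, 4, 5, 6, 7, 8, 15, 10, 11, 12, 18, 14, 0, 3, 17, 1]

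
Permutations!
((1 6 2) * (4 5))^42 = (6) = [0, 1, 2, 3, 4, 5, 6]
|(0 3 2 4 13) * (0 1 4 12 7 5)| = 6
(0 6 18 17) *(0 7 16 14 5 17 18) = [6, 1, 2, 3, 4, 17, 0, 16, 8, 9, 10, 11, 12, 13, 5, 15, 14, 7, 18] = (18)(0 6)(5 17 7 16 14)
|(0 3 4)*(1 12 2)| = 3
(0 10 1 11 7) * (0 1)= [10, 11, 2, 3, 4, 5, 6, 1, 8, 9, 0, 7]= (0 10)(1 11 7)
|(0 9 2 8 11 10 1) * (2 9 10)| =|(0 10 1)(2 8 11)| =3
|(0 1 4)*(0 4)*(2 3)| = 2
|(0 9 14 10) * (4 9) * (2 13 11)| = 15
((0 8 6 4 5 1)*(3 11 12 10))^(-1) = [1, 5, 2, 10, 6, 4, 8, 7, 0, 9, 12, 3, 11] = (0 1 5 4 6 8)(3 10 12 11)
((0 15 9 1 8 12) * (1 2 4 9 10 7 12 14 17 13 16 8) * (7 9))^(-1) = [12, 1, 9, 3, 2, 5, 6, 4, 16, 10, 15, 11, 7, 17, 8, 0, 13, 14] = (0 12 7 4 2 9 10 15)(8 16 13 17 14)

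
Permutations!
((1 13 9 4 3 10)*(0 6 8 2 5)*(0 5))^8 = (1 9 3)(4 10 13) = [0, 9, 2, 1, 10, 5, 6, 7, 8, 3, 13, 11, 12, 4]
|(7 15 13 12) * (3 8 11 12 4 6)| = 9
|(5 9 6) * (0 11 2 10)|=|(0 11 2 10)(5 9 6)|=12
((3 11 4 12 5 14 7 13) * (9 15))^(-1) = (3 13 7 14 5 12 4 11)(9 15) = [0, 1, 2, 13, 11, 12, 6, 14, 8, 15, 10, 3, 4, 7, 5, 9]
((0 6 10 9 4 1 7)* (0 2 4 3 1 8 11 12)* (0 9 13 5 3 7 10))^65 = (13)(0 6)(2 8 12 7 4 11 9) = [6, 1, 8, 3, 11, 5, 0, 4, 12, 2, 10, 9, 7, 13]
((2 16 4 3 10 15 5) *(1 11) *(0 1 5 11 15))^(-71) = (0 10 3 4 16 2 5 11 15 1) = [10, 0, 5, 4, 16, 11, 6, 7, 8, 9, 3, 15, 12, 13, 14, 1, 2]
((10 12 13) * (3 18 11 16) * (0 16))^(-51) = (0 11 18 3 16) = [11, 1, 2, 16, 4, 5, 6, 7, 8, 9, 10, 18, 12, 13, 14, 15, 0, 17, 3]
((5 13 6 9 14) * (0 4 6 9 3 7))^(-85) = (5 14 9 13) = [0, 1, 2, 3, 4, 14, 6, 7, 8, 13, 10, 11, 12, 5, 9]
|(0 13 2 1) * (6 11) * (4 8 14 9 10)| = |(0 13 2 1)(4 8 14 9 10)(6 11)| = 20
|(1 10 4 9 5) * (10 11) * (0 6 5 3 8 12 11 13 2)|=42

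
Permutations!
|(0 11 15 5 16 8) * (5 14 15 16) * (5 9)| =4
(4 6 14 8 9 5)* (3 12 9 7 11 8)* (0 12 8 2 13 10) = (0 12 9 5 4 6 14 3 8 7 11 2 13 10) = [12, 1, 13, 8, 6, 4, 14, 11, 7, 5, 0, 2, 9, 10, 3]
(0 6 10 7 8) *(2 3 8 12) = (0 6 10 7 12 2 3 8) = [6, 1, 3, 8, 4, 5, 10, 12, 0, 9, 7, 11, 2]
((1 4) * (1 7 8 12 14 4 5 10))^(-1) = (1 10 5)(4 14 12 8 7) = [0, 10, 2, 3, 14, 1, 6, 4, 7, 9, 5, 11, 8, 13, 12]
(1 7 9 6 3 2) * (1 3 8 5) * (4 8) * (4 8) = (1 7 9 6 8 5)(2 3) = [0, 7, 3, 2, 4, 1, 8, 9, 5, 6]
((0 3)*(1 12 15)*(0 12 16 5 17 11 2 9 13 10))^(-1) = (0 10 13 9 2 11 17 5 16 1 15 12 3) = [10, 15, 11, 0, 4, 16, 6, 7, 8, 2, 13, 17, 3, 9, 14, 12, 1, 5]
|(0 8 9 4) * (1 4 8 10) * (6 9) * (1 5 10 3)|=|(0 3 1 4)(5 10)(6 9 8)|=12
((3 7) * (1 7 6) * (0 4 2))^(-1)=(0 2 4)(1 6 3 7)=[2, 6, 4, 7, 0, 5, 3, 1]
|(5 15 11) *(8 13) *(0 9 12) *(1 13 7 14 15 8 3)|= |(0 9 12)(1 13 3)(5 8 7 14 15 11)|= 6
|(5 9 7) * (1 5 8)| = 5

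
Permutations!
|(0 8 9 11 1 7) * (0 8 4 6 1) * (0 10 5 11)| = 21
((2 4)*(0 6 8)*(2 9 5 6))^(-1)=(0 8 6 5 9 4 2)=[8, 1, 0, 3, 2, 9, 5, 7, 6, 4]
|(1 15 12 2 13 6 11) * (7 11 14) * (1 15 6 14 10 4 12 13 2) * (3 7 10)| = |(1 6 3 7 11 15 13 14 10 4 12)| = 11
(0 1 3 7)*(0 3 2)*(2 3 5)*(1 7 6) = [7, 3, 0, 6, 4, 2, 1, 5] = (0 7 5 2)(1 3 6)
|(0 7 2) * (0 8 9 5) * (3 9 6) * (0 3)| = 15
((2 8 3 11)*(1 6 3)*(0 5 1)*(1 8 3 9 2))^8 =(0 8 5)(1 9 3)(2 11 6) =[8, 9, 11, 1, 4, 0, 2, 7, 5, 3, 10, 6]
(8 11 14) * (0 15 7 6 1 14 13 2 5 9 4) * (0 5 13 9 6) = [15, 14, 13, 3, 5, 6, 1, 0, 11, 4, 10, 9, 12, 2, 8, 7] = (0 15 7)(1 14 8 11 9 4 5 6)(2 13)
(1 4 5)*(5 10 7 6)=(1 4 10 7 6 5)=[0, 4, 2, 3, 10, 1, 5, 6, 8, 9, 7]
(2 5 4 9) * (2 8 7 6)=(2 5 4 9 8 7 6)=[0, 1, 5, 3, 9, 4, 2, 6, 7, 8]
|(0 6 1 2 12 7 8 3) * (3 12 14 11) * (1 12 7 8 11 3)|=10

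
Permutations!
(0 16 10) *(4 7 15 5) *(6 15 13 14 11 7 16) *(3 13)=(0 6 15 5 4 16 10)(3 13 14 11 7)=[6, 1, 2, 13, 16, 4, 15, 3, 8, 9, 0, 7, 12, 14, 11, 5, 10]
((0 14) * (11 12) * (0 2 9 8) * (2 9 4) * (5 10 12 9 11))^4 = (0 8 9 11 14)(5 10 12) = [8, 1, 2, 3, 4, 10, 6, 7, 9, 11, 12, 14, 5, 13, 0]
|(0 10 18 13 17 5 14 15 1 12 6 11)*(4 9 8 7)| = 12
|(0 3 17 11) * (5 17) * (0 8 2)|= 7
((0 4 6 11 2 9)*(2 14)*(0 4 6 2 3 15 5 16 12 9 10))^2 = (0 11 3 5 12 4 10 6 14 15 16 9 2) = [11, 1, 0, 5, 10, 12, 14, 7, 8, 2, 6, 3, 4, 13, 15, 16, 9]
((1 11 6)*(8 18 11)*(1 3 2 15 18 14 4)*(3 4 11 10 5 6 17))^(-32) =(1 15 8 18 14 10 11 5 17 6 3 4 2) =[0, 15, 1, 4, 2, 17, 3, 7, 18, 9, 11, 5, 12, 13, 10, 8, 16, 6, 14]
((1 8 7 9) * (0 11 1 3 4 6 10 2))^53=(0 10 4 9 8 11 2 6 3 7 1)=[10, 0, 6, 7, 9, 5, 3, 1, 11, 8, 4, 2]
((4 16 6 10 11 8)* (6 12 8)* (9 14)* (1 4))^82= (1 16 8 4 12)(6 10 11)= [0, 16, 2, 3, 12, 5, 10, 7, 4, 9, 11, 6, 1, 13, 14, 15, 8]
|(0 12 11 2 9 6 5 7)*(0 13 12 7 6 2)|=|(0 7 13 12 11)(2 9)(5 6)|=10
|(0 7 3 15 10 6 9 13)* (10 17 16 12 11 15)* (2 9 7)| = 20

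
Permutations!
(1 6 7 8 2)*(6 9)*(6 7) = (1 9 7 8 2) = [0, 9, 1, 3, 4, 5, 6, 8, 2, 7]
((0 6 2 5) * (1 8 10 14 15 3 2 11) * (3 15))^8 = (15)(0 2 14 8 11)(1 6 5 3 10) = [2, 6, 14, 10, 4, 3, 5, 7, 11, 9, 1, 0, 12, 13, 8, 15]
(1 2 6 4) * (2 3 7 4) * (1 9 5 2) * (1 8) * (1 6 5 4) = (1 3 7)(2 5)(4 9)(6 8) = [0, 3, 5, 7, 9, 2, 8, 1, 6, 4]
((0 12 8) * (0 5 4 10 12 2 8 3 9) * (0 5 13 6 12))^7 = [9, 1, 5, 8, 12, 6, 0, 7, 4, 13, 3, 11, 2, 10] = (0 9 13 10 3 8 4 12 2 5 6)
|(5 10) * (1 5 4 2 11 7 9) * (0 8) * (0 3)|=24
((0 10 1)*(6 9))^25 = [10, 0, 2, 3, 4, 5, 9, 7, 8, 6, 1] = (0 10 1)(6 9)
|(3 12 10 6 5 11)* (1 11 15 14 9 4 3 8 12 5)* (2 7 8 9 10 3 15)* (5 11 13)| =|(1 13 5 2 7 8 12 3 11 9 4 15 14 10 6)| =15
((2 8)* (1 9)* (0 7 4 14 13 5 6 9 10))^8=(0 1 6 13 4)(5 14 7 10 9)=[1, 6, 2, 3, 0, 14, 13, 10, 8, 5, 9, 11, 12, 4, 7]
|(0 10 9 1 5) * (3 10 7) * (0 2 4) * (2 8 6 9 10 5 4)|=|(10)(0 7 3 5 8 6 9 1 4)|=9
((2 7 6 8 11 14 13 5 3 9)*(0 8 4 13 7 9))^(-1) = (0 3 5 13 4 6 7 14 11 8)(2 9) = [3, 1, 9, 5, 6, 13, 7, 14, 0, 2, 10, 8, 12, 4, 11]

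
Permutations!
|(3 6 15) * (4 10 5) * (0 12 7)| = 3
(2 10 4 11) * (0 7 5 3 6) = [7, 1, 10, 6, 11, 3, 0, 5, 8, 9, 4, 2] = (0 7 5 3 6)(2 10 4 11)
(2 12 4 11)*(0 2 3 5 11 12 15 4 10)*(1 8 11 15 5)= (0 2 5 15 4 12 10)(1 8 11 3)= [2, 8, 5, 1, 12, 15, 6, 7, 11, 9, 0, 3, 10, 13, 14, 4]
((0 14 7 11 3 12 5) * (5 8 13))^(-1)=(0 5 13 8 12 3 11 7 14)=[5, 1, 2, 11, 4, 13, 6, 14, 12, 9, 10, 7, 3, 8, 0]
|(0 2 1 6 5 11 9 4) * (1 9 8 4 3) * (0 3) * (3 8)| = |(0 2 9)(1 6 5 11 3)(4 8)| = 30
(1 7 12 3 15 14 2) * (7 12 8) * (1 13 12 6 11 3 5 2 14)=[0, 6, 13, 15, 4, 2, 11, 8, 7, 9, 10, 3, 5, 12, 14, 1]=(1 6 11 3 15)(2 13 12 5)(7 8)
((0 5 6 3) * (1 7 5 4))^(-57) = (0 3 6 5 7 1 4) = [3, 4, 2, 6, 0, 7, 5, 1]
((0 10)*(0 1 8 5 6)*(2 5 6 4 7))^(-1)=[6, 10, 7, 3, 5, 2, 8, 4, 1, 9, 0]=(0 6 8 1 10)(2 7 4 5)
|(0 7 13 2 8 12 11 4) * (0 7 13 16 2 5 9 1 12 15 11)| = |(0 13 5 9 1 12)(2 8 15 11 4 7 16)| = 42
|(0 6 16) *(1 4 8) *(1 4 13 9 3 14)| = 30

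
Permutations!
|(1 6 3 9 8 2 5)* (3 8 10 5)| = |(1 6 8 2 3 9 10 5)| = 8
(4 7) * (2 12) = (2 12)(4 7) = [0, 1, 12, 3, 7, 5, 6, 4, 8, 9, 10, 11, 2]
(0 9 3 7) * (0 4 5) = (0 9 3 7 4 5) = [9, 1, 2, 7, 5, 0, 6, 4, 8, 3]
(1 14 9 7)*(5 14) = [0, 5, 2, 3, 4, 14, 6, 1, 8, 7, 10, 11, 12, 13, 9] = (1 5 14 9 7)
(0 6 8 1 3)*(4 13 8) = (0 6 4 13 8 1 3) = [6, 3, 2, 0, 13, 5, 4, 7, 1, 9, 10, 11, 12, 8]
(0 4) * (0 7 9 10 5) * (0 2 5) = (0 4 7 9 10)(2 5) = [4, 1, 5, 3, 7, 2, 6, 9, 8, 10, 0]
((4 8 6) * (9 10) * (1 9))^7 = (1 9 10)(4 8 6) = [0, 9, 2, 3, 8, 5, 4, 7, 6, 10, 1]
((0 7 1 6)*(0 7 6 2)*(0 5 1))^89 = [7, 5, 1, 3, 4, 2, 0, 6] = (0 7 6)(1 5 2)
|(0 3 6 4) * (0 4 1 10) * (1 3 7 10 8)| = |(0 7 10)(1 8)(3 6)| = 6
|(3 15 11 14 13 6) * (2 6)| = |(2 6 3 15 11 14 13)| = 7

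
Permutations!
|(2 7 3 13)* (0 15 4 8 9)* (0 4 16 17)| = 12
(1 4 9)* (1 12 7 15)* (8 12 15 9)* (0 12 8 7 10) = (0 12 10)(1 4 7 9 15) = [12, 4, 2, 3, 7, 5, 6, 9, 8, 15, 0, 11, 10, 13, 14, 1]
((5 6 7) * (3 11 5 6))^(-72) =(11) =[0, 1, 2, 3, 4, 5, 6, 7, 8, 9, 10, 11]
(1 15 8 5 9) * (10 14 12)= (1 15 8 5 9)(10 14 12)= [0, 15, 2, 3, 4, 9, 6, 7, 5, 1, 14, 11, 10, 13, 12, 8]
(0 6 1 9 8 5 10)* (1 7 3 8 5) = [6, 9, 2, 8, 4, 10, 7, 3, 1, 5, 0] = (0 6 7 3 8 1 9 5 10)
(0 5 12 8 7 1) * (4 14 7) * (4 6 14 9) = (0 5 12 8 6 14 7 1)(4 9) = [5, 0, 2, 3, 9, 12, 14, 1, 6, 4, 10, 11, 8, 13, 7]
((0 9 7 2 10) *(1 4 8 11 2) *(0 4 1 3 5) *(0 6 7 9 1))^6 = (2 10 4 8 11)(3 6)(5 7) = [0, 1, 10, 6, 8, 7, 3, 5, 11, 9, 4, 2]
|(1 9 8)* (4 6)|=6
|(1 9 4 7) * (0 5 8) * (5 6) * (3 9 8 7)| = 6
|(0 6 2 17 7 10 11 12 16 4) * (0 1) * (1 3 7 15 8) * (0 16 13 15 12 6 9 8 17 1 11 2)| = 140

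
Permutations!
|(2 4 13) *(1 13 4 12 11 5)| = |(1 13 2 12 11 5)| = 6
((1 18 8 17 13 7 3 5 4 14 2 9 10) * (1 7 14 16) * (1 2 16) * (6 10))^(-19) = (1 7 2 17 4 10 16 8 5 6 14 18 3 9 13) = [0, 7, 17, 9, 10, 6, 14, 2, 5, 13, 16, 11, 12, 1, 18, 15, 8, 4, 3]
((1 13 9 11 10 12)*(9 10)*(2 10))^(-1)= [0, 12, 13, 3, 4, 5, 6, 7, 8, 11, 2, 9, 10, 1]= (1 12 10 2 13)(9 11)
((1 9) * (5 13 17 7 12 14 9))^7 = (1 9 14 12 7 17 13 5) = [0, 9, 2, 3, 4, 1, 6, 17, 8, 14, 10, 11, 7, 5, 12, 15, 16, 13]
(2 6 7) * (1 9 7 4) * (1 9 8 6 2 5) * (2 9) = (1 8 6 4 2 9 7 5) = [0, 8, 9, 3, 2, 1, 4, 5, 6, 7]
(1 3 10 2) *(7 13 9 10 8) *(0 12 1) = (0 12 1 3 8 7 13 9 10 2) = [12, 3, 0, 8, 4, 5, 6, 13, 7, 10, 2, 11, 1, 9]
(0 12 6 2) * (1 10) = (0 12 6 2)(1 10) = [12, 10, 0, 3, 4, 5, 2, 7, 8, 9, 1, 11, 6]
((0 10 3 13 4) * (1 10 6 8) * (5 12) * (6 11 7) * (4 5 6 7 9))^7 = (0 4 9 11)(1 8 6 12 5 13 3 10) = [4, 8, 2, 10, 9, 13, 12, 7, 6, 11, 1, 0, 5, 3]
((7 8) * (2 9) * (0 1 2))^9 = (0 1 2 9)(7 8) = [1, 2, 9, 3, 4, 5, 6, 8, 7, 0]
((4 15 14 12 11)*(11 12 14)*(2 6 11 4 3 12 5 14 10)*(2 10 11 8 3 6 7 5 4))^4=(2 11 12 7 6 4 5 8 15 14 3)=[0, 1, 11, 2, 5, 8, 4, 6, 15, 9, 10, 12, 7, 13, 3, 14]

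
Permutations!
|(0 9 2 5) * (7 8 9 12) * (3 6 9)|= |(0 12 7 8 3 6 9 2 5)|= 9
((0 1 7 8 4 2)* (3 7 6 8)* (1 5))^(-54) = (0 1 8 2 5 6 4) = [1, 8, 5, 3, 0, 6, 4, 7, 2]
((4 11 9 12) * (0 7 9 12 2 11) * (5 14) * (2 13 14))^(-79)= (0 7 9 13 14 5 2 11 12 4)= [7, 1, 11, 3, 0, 2, 6, 9, 8, 13, 10, 12, 4, 14, 5]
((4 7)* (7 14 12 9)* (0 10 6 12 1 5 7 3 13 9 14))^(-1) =(0 4 7 5 1 14 12 6 10)(3 9 13) =[4, 14, 2, 9, 7, 1, 10, 5, 8, 13, 0, 11, 6, 3, 12]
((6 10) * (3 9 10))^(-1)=[0, 1, 2, 6, 4, 5, 10, 7, 8, 3, 9]=(3 6 10 9)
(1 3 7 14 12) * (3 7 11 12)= (1 7 14 3 11 12)= [0, 7, 2, 11, 4, 5, 6, 14, 8, 9, 10, 12, 1, 13, 3]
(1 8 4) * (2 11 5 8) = (1 2 11 5 8 4) = [0, 2, 11, 3, 1, 8, 6, 7, 4, 9, 10, 5]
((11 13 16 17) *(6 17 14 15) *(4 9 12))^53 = (4 12 9)(6 16 17 14 11 15 13) = [0, 1, 2, 3, 12, 5, 16, 7, 8, 4, 10, 15, 9, 6, 11, 13, 17, 14]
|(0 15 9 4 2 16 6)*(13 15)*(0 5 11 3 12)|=|(0 13 15 9 4 2 16 6 5 11 3 12)|=12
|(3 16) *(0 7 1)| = 6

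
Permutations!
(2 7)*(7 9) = (2 9 7) = [0, 1, 9, 3, 4, 5, 6, 2, 8, 7]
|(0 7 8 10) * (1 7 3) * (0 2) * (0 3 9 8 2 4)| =|(0 9 8 10 4)(1 7 2 3)| =20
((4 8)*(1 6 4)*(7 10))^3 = (1 8 4 6)(7 10) = [0, 8, 2, 3, 6, 5, 1, 10, 4, 9, 7]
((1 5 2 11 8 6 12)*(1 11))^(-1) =(1 2 5)(6 8 11 12) =[0, 2, 5, 3, 4, 1, 8, 7, 11, 9, 10, 12, 6]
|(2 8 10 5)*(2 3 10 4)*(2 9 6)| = 15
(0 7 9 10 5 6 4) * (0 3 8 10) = (0 7 9)(3 8 10 5 6 4) = [7, 1, 2, 8, 3, 6, 4, 9, 10, 0, 5]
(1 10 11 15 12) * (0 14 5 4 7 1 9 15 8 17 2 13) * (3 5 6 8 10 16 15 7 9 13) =(0 14 6 8 17 2 3 5 4 9 7 1 16 15 12 13)(10 11) =[14, 16, 3, 5, 9, 4, 8, 1, 17, 7, 11, 10, 13, 0, 6, 12, 15, 2]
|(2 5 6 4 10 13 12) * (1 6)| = 8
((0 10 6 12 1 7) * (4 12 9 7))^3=(12)(0 9 10 7 6)=[9, 1, 2, 3, 4, 5, 0, 6, 8, 10, 7, 11, 12]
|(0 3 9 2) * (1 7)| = 4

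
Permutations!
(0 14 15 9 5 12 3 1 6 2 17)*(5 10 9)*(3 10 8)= [14, 6, 17, 1, 4, 12, 2, 7, 3, 8, 9, 11, 10, 13, 15, 5, 16, 0]= (0 14 15 5 12 10 9 8 3 1 6 2 17)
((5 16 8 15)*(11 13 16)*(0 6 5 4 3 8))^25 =(0 6 5 11 13 16)(3 8 15 4) =[6, 1, 2, 8, 3, 11, 5, 7, 15, 9, 10, 13, 12, 16, 14, 4, 0]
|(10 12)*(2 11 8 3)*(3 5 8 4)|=4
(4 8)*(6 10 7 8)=(4 6 10 7 8)=[0, 1, 2, 3, 6, 5, 10, 8, 4, 9, 7]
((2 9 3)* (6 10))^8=[0, 1, 3, 9, 4, 5, 6, 7, 8, 2, 10]=(10)(2 3 9)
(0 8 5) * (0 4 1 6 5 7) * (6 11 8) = (0 6 5 4 1 11 8 7) = [6, 11, 2, 3, 1, 4, 5, 0, 7, 9, 10, 8]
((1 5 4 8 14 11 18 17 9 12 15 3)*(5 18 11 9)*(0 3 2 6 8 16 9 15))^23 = (0 18 4 12 1 5 9 3 17 16)(2 14 6 15 8) = [18, 5, 14, 17, 12, 9, 15, 7, 2, 3, 10, 11, 1, 13, 6, 8, 0, 16, 4]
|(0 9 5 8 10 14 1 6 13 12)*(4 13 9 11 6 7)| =13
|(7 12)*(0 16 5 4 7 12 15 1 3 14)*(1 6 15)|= 8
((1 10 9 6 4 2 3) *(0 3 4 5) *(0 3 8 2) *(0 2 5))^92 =(0 1)(3 6)(5 9)(8 10) =[1, 0, 2, 6, 4, 9, 3, 7, 10, 5, 8]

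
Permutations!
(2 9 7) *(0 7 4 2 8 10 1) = (0 7 8 10 1)(2 9 4) = [7, 0, 9, 3, 2, 5, 6, 8, 10, 4, 1]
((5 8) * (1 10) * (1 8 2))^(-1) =(1 2 5 8 10) =[0, 2, 5, 3, 4, 8, 6, 7, 10, 9, 1]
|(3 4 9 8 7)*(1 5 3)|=|(1 5 3 4 9 8 7)|=7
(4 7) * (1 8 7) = (1 8 7 4) = [0, 8, 2, 3, 1, 5, 6, 4, 7]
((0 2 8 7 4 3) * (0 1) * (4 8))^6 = (8)(0 2 4 3 1) = [2, 0, 4, 1, 3, 5, 6, 7, 8]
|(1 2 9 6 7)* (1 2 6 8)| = |(1 6 7 2 9 8)| = 6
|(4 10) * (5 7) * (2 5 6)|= 4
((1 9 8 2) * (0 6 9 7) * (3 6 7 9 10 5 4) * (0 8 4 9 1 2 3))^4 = (0 6 4 3 9 8 5 7 10) = [6, 1, 2, 9, 3, 7, 4, 10, 5, 8, 0]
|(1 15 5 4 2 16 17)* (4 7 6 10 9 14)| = 12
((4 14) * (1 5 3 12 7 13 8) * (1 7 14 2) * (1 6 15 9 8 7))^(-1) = (1 8 9 15 6 2 4 14 12 3 5)(7 13) = [0, 8, 4, 5, 14, 1, 2, 13, 9, 15, 10, 11, 3, 7, 12, 6]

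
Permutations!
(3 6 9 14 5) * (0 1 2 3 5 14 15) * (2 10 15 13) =(0 1 10 15)(2 3 6 9 13) =[1, 10, 3, 6, 4, 5, 9, 7, 8, 13, 15, 11, 12, 2, 14, 0]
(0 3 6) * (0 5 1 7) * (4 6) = [3, 7, 2, 4, 6, 1, 5, 0] = (0 3 4 6 5 1 7)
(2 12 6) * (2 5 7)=[0, 1, 12, 3, 4, 7, 5, 2, 8, 9, 10, 11, 6]=(2 12 6 5 7)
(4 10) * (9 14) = (4 10)(9 14) = [0, 1, 2, 3, 10, 5, 6, 7, 8, 14, 4, 11, 12, 13, 9]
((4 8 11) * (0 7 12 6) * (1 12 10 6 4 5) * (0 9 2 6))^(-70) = (0 10 7)(1 4 11)(2 9 6)(5 12 8) = [10, 4, 9, 3, 11, 12, 2, 0, 5, 6, 7, 1, 8]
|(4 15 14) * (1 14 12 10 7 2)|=8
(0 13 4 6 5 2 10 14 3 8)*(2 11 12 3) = (0 13 4 6 5 11 12 3 8)(2 10 14) = [13, 1, 10, 8, 6, 11, 5, 7, 0, 9, 14, 12, 3, 4, 2]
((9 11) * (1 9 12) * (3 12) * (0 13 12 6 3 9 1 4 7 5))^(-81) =(0 4)(3 6)(5 12)(7 13)(9 11) =[4, 1, 2, 6, 0, 12, 3, 13, 8, 11, 10, 9, 5, 7]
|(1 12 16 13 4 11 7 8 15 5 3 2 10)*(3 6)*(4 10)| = 45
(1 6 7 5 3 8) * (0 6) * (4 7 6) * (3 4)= (0 3 8 1)(4 7 5)= [3, 0, 2, 8, 7, 4, 6, 5, 1]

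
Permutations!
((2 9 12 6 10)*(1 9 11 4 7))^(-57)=[0, 11, 12, 3, 10, 5, 1, 2, 8, 4, 9, 6, 7]=(1 11 6)(2 12 7)(4 10 9)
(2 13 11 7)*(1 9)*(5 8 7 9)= (1 5 8 7 2 13 11 9)= [0, 5, 13, 3, 4, 8, 6, 2, 7, 1, 10, 9, 12, 11]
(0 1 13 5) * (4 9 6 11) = (0 1 13 5)(4 9 6 11) = [1, 13, 2, 3, 9, 0, 11, 7, 8, 6, 10, 4, 12, 5]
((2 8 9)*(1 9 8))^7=(1 9 2)=[0, 9, 1, 3, 4, 5, 6, 7, 8, 2]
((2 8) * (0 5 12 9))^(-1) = [9, 1, 8, 3, 4, 0, 6, 7, 2, 12, 10, 11, 5] = (0 9 12 5)(2 8)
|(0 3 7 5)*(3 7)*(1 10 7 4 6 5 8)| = |(0 4 6 5)(1 10 7 8)| = 4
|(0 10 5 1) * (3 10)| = 5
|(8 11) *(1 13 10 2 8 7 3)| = 8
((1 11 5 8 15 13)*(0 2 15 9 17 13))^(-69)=(1 11 5 8 9 17 13)=[0, 11, 2, 3, 4, 8, 6, 7, 9, 17, 10, 5, 12, 1, 14, 15, 16, 13]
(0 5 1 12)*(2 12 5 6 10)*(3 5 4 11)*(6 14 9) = [14, 4, 12, 5, 11, 1, 10, 7, 8, 6, 2, 3, 0, 13, 9] = (0 14 9 6 10 2 12)(1 4 11 3 5)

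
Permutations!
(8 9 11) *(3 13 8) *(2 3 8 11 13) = [0, 1, 3, 2, 4, 5, 6, 7, 9, 13, 10, 8, 12, 11] = (2 3)(8 9 13 11)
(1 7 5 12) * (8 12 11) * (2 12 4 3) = (1 7 5 11 8 4 3 2 12) = [0, 7, 12, 2, 3, 11, 6, 5, 4, 9, 10, 8, 1]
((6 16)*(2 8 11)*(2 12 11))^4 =(16) =[0, 1, 2, 3, 4, 5, 6, 7, 8, 9, 10, 11, 12, 13, 14, 15, 16]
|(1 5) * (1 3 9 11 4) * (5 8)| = |(1 8 5 3 9 11 4)| = 7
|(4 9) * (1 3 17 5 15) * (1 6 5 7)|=12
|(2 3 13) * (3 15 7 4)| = |(2 15 7 4 3 13)| = 6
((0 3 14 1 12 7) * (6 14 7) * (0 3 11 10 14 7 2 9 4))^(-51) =[2, 11, 6, 12, 3, 5, 14, 1, 8, 7, 4, 9, 10, 13, 0] =(0 2 6 14)(1 11 9 7)(3 12 10 4)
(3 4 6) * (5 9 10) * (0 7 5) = [7, 1, 2, 4, 6, 9, 3, 5, 8, 10, 0] = (0 7 5 9 10)(3 4 6)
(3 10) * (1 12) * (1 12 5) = (12)(1 5)(3 10) = [0, 5, 2, 10, 4, 1, 6, 7, 8, 9, 3, 11, 12]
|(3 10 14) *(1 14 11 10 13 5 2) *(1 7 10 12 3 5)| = 10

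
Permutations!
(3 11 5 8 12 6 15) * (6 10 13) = [0, 1, 2, 11, 4, 8, 15, 7, 12, 9, 13, 5, 10, 6, 14, 3] = (3 11 5 8 12 10 13 6 15)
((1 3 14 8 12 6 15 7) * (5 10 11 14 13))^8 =(1 12 10)(3 6 11)(5 7 8)(13 15 14) =[0, 12, 2, 6, 4, 7, 11, 8, 5, 9, 1, 3, 10, 15, 13, 14]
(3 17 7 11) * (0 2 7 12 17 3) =(0 2 7 11)(12 17) =[2, 1, 7, 3, 4, 5, 6, 11, 8, 9, 10, 0, 17, 13, 14, 15, 16, 12]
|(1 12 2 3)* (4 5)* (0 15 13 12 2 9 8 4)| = |(0 15 13 12 9 8 4 5)(1 2 3)| = 24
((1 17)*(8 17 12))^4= (17)= [0, 1, 2, 3, 4, 5, 6, 7, 8, 9, 10, 11, 12, 13, 14, 15, 16, 17]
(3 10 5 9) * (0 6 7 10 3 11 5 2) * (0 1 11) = (0 6 7 10 2 1 11 5 9) = [6, 11, 1, 3, 4, 9, 7, 10, 8, 0, 2, 5]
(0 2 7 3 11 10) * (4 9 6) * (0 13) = (0 2 7 3 11 10 13)(4 9 6) = [2, 1, 7, 11, 9, 5, 4, 3, 8, 6, 13, 10, 12, 0]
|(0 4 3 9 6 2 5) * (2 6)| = 6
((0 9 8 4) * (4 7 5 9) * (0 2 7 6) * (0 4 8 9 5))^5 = (9)(0 7 2 4 6 8) = [7, 1, 4, 3, 6, 5, 8, 2, 0, 9]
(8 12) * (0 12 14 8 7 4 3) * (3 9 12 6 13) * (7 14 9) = (0 6 13 3)(4 7)(8 9 12 14) = [6, 1, 2, 0, 7, 5, 13, 4, 9, 12, 10, 11, 14, 3, 8]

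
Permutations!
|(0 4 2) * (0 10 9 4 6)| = |(0 6)(2 10 9 4)| = 4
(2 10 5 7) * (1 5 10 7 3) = (10)(1 5 3)(2 7) = [0, 5, 7, 1, 4, 3, 6, 2, 8, 9, 10]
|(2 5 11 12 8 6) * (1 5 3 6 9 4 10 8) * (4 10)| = |(1 5 11 12)(2 3 6)(8 9 10)| = 12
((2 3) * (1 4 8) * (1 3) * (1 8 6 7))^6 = (8)(1 6)(4 7) = [0, 6, 2, 3, 7, 5, 1, 4, 8]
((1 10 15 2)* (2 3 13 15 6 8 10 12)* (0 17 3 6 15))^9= (0 17 3 13)(6 8 10 15)= [17, 1, 2, 13, 4, 5, 8, 7, 10, 9, 15, 11, 12, 0, 14, 6, 16, 3]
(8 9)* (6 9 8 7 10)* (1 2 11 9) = [0, 2, 11, 3, 4, 5, 1, 10, 8, 7, 6, 9] = (1 2 11 9 7 10 6)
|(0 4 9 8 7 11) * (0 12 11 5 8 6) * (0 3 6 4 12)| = 6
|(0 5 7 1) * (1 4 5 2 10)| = 12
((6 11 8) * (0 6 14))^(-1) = (0 14 8 11 6) = [14, 1, 2, 3, 4, 5, 0, 7, 11, 9, 10, 6, 12, 13, 8]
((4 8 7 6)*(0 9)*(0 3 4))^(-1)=[6, 1, 2, 9, 3, 5, 7, 8, 4, 0]=(0 6 7 8 4 3 9)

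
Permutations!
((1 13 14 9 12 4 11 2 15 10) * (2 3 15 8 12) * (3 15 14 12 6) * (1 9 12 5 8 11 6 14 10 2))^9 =(15)(1 10 6 12 8 13 9 3 4 14 5) =[0, 10, 2, 4, 14, 1, 12, 7, 13, 3, 6, 11, 8, 9, 5, 15]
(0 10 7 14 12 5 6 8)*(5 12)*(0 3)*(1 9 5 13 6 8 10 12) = (0 12 1 9 5 8 3)(6 10 7 14 13) = [12, 9, 2, 0, 4, 8, 10, 14, 3, 5, 7, 11, 1, 6, 13]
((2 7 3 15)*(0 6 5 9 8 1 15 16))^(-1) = (0 16 3 7 2 15 1 8 9 5 6) = [16, 8, 15, 7, 4, 6, 0, 2, 9, 5, 10, 11, 12, 13, 14, 1, 3]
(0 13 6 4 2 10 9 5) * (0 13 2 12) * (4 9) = (0 2 10 4 12)(5 13 6 9) = [2, 1, 10, 3, 12, 13, 9, 7, 8, 5, 4, 11, 0, 6]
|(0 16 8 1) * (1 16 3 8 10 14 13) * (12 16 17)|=10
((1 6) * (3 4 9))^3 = [0, 6, 2, 3, 4, 5, 1, 7, 8, 9] = (9)(1 6)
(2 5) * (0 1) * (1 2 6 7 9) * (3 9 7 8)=(0 2 5 6 8 3 9 1)=[2, 0, 5, 9, 4, 6, 8, 7, 3, 1]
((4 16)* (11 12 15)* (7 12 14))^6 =(16)(7 12 15 11 14) =[0, 1, 2, 3, 4, 5, 6, 12, 8, 9, 10, 14, 15, 13, 7, 11, 16]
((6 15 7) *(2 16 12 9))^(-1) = (2 9 12 16)(6 7 15) = [0, 1, 9, 3, 4, 5, 7, 15, 8, 12, 10, 11, 16, 13, 14, 6, 2]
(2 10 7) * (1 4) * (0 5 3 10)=(0 5 3 10 7 2)(1 4)=[5, 4, 0, 10, 1, 3, 6, 2, 8, 9, 7]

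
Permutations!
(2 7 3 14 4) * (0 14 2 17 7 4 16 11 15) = [14, 1, 4, 2, 17, 5, 6, 3, 8, 9, 10, 15, 12, 13, 16, 0, 11, 7] = (0 14 16 11 15)(2 4 17 7 3)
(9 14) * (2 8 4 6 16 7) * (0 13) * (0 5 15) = (0 13 5 15)(2 8 4 6 16 7)(9 14) = [13, 1, 8, 3, 6, 15, 16, 2, 4, 14, 10, 11, 12, 5, 9, 0, 7]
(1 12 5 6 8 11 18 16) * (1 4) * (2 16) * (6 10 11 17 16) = [0, 12, 6, 3, 1, 10, 8, 7, 17, 9, 11, 18, 5, 13, 14, 15, 4, 16, 2] = (1 12 5 10 11 18 2 6 8 17 16 4)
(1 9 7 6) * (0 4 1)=[4, 9, 2, 3, 1, 5, 0, 6, 8, 7]=(0 4 1 9 7 6)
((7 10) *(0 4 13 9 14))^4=(0 14 9 13 4)=[14, 1, 2, 3, 0, 5, 6, 7, 8, 13, 10, 11, 12, 4, 9]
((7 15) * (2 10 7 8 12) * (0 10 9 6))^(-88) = (0 7 8 2 6 10 15 12 9) = [7, 1, 6, 3, 4, 5, 10, 8, 2, 0, 15, 11, 9, 13, 14, 12]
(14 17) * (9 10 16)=(9 10 16)(14 17)=[0, 1, 2, 3, 4, 5, 6, 7, 8, 10, 16, 11, 12, 13, 17, 15, 9, 14]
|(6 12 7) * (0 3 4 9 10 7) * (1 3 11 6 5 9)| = 12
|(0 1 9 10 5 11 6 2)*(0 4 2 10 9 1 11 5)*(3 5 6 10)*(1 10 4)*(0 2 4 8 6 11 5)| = 6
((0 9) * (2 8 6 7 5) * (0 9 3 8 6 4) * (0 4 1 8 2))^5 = (9)(0 5 7 6 2 3)(1 8) = [5, 8, 3, 0, 4, 7, 2, 6, 1, 9]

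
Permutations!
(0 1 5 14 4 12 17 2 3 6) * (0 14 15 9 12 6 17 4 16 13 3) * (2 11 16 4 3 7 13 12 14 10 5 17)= (0 1 17 11 16 12 3 2)(4 6 10 5 15 9 14)(7 13)= [1, 17, 0, 2, 6, 15, 10, 13, 8, 14, 5, 16, 3, 7, 4, 9, 12, 11]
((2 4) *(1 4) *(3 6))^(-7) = (1 2 4)(3 6) = [0, 2, 4, 6, 1, 5, 3]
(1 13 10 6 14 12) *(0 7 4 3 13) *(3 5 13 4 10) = (0 7 10 6 14 12 1)(3 4 5 13) = [7, 0, 2, 4, 5, 13, 14, 10, 8, 9, 6, 11, 1, 3, 12]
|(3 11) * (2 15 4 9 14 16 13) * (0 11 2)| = 10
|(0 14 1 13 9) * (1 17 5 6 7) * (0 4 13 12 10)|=9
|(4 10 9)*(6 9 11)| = |(4 10 11 6 9)| = 5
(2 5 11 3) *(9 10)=(2 5 11 3)(9 10)=[0, 1, 5, 2, 4, 11, 6, 7, 8, 10, 9, 3]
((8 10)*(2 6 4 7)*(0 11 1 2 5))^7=[5, 11, 1, 3, 6, 7, 2, 4, 10, 9, 8, 0]=(0 5 7 4 6 2 1 11)(8 10)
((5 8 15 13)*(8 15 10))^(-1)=(5 13 15)(8 10)=[0, 1, 2, 3, 4, 13, 6, 7, 10, 9, 8, 11, 12, 15, 14, 5]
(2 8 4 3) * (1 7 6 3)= (1 7 6 3 2 8 4)= [0, 7, 8, 2, 1, 5, 3, 6, 4]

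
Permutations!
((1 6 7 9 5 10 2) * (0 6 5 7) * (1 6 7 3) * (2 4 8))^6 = (0 10 7 4 9 8 3 2 1 6 5) = [10, 6, 1, 2, 9, 0, 5, 4, 3, 8, 7]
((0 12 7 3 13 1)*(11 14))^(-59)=(0 12 7 3 13 1)(11 14)=[12, 0, 2, 13, 4, 5, 6, 3, 8, 9, 10, 14, 7, 1, 11]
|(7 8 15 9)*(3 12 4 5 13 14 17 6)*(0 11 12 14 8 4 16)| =|(0 11 12 16)(3 14 17 6)(4 5 13 8 15 9 7)| =28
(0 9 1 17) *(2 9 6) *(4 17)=(0 6 2 9 1 4 17)=[6, 4, 9, 3, 17, 5, 2, 7, 8, 1, 10, 11, 12, 13, 14, 15, 16, 0]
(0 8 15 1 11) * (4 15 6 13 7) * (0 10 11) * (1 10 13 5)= (0 8 6 5 1)(4 15 10 11 13 7)= [8, 0, 2, 3, 15, 1, 5, 4, 6, 9, 11, 13, 12, 7, 14, 10]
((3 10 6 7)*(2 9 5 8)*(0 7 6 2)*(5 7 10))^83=(0 9 5 10 7 8 2 3)=[9, 1, 3, 0, 4, 10, 6, 8, 2, 5, 7]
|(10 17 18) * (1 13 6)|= |(1 13 6)(10 17 18)|= 3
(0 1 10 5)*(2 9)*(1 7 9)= (0 7 9 2 1 10 5)= [7, 10, 1, 3, 4, 0, 6, 9, 8, 2, 5]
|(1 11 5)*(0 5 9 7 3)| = |(0 5 1 11 9 7 3)| = 7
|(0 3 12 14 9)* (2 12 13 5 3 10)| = 6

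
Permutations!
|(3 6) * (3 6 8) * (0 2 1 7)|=4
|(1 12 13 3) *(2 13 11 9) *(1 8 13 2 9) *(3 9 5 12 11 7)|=|(1 11)(3 8 13 9 5 12 7)|=14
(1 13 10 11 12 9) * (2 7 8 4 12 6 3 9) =(1 13 10 11 6 3 9)(2 7 8 4 12) =[0, 13, 7, 9, 12, 5, 3, 8, 4, 1, 11, 6, 2, 10]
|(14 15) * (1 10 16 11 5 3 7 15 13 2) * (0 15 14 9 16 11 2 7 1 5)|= 30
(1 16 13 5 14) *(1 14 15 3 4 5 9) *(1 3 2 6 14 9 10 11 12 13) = (1 16)(2 6 14 9 3 4 5 15)(10 11 12 13) = [0, 16, 6, 4, 5, 15, 14, 7, 8, 3, 11, 12, 13, 10, 9, 2, 1]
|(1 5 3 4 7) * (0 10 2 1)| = 8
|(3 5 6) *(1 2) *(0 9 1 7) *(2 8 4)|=|(0 9 1 8 4 2 7)(3 5 6)|=21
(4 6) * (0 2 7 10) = (0 2 7 10)(4 6) = [2, 1, 7, 3, 6, 5, 4, 10, 8, 9, 0]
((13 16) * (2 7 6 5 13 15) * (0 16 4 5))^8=(0 15 7)(2 6 16)(4 13 5)=[15, 1, 6, 3, 13, 4, 16, 0, 8, 9, 10, 11, 12, 5, 14, 7, 2]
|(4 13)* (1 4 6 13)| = 2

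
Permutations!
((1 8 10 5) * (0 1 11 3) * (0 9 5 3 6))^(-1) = (0 6 11 5 9 3 10 8 1) = [6, 0, 2, 10, 4, 9, 11, 7, 1, 3, 8, 5]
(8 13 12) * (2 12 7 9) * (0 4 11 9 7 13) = (13)(0 4 11 9 2 12 8) = [4, 1, 12, 3, 11, 5, 6, 7, 0, 2, 10, 9, 8, 13]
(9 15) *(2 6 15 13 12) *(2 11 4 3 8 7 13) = [0, 1, 6, 8, 3, 5, 15, 13, 7, 2, 10, 4, 11, 12, 14, 9] = (2 6 15 9)(3 8 7 13 12 11 4)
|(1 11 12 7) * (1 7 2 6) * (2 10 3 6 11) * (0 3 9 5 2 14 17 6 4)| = |(0 3 4)(1 14 17 6)(2 11 12 10 9 5)| = 12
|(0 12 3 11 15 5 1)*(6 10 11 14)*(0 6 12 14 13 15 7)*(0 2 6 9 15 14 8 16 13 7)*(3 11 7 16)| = |(0 8 3 16 13 14 12 11)(1 9 15 5)(2 6 10 7)| = 8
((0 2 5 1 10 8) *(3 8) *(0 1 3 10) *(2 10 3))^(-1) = (0 1 8 3 10)(2 5) = [1, 8, 5, 10, 4, 2, 6, 7, 3, 9, 0]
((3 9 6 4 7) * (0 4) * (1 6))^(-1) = (0 6 1 9 3 7 4) = [6, 9, 2, 7, 0, 5, 1, 4, 8, 3]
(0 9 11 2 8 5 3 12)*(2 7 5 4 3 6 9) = (0 2 8 4 3 12)(5 6 9 11 7) = [2, 1, 8, 12, 3, 6, 9, 5, 4, 11, 10, 7, 0]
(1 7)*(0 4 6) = [4, 7, 2, 3, 6, 5, 0, 1] = (0 4 6)(1 7)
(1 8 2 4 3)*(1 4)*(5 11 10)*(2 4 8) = (1 2)(3 8 4)(5 11 10) = [0, 2, 1, 8, 3, 11, 6, 7, 4, 9, 5, 10]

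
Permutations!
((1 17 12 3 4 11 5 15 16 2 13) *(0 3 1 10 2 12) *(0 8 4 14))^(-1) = (0 14 3)(1 12 16 15 5 11 4 8 17)(2 10 13) = [14, 12, 10, 0, 8, 11, 6, 7, 17, 9, 13, 4, 16, 2, 3, 5, 15, 1]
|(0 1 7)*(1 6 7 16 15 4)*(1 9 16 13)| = 12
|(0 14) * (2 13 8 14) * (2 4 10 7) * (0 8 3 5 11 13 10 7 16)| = |(0 4 7 2 10 16)(3 5 11 13)(8 14)| = 12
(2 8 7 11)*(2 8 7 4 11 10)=(2 7 10)(4 11 8)=[0, 1, 7, 3, 11, 5, 6, 10, 4, 9, 2, 8]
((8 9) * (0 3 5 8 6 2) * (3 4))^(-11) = (0 9 3 2 8 4 6 5) = [9, 1, 8, 2, 6, 0, 5, 7, 4, 3]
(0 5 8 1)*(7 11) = (0 5 8 1)(7 11) = [5, 0, 2, 3, 4, 8, 6, 11, 1, 9, 10, 7]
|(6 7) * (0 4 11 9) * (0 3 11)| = 6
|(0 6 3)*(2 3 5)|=5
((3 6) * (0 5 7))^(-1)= (0 7 5)(3 6)= [7, 1, 2, 6, 4, 0, 3, 5]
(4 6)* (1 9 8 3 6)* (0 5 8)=[5, 9, 2, 6, 1, 8, 4, 7, 3, 0]=(0 5 8 3 6 4 1 9)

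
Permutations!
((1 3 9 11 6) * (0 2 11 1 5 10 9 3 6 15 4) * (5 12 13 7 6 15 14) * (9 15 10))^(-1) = (0 4 15 10 1 9 5 14 11 2)(6 7 13 12) = [4, 9, 0, 3, 15, 14, 7, 13, 8, 5, 1, 2, 6, 12, 11, 10]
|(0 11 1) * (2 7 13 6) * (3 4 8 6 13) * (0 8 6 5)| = |(13)(0 11 1 8 5)(2 7 3 4 6)| = 5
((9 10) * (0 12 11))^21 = (12)(9 10) = [0, 1, 2, 3, 4, 5, 6, 7, 8, 10, 9, 11, 12]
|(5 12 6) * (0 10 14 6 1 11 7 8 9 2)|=12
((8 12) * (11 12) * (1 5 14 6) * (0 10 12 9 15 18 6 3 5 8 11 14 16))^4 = (0 9 1 5 12 18 14)(3 10 15 8 16 11 6) = [9, 5, 2, 10, 4, 12, 3, 7, 16, 1, 15, 6, 18, 13, 0, 8, 11, 17, 14]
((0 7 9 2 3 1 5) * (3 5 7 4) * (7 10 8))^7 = (0 9 10 4 2 8 3 5 7 1) = [9, 0, 8, 5, 2, 7, 6, 1, 3, 10, 4]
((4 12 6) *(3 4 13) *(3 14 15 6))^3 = (6 15 14 13) = [0, 1, 2, 3, 4, 5, 15, 7, 8, 9, 10, 11, 12, 6, 13, 14]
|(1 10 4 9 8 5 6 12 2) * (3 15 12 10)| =|(1 3 15 12 2)(4 9 8 5 6 10)| =30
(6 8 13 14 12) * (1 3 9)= (1 3 9)(6 8 13 14 12)= [0, 3, 2, 9, 4, 5, 8, 7, 13, 1, 10, 11, 6, 14, 12]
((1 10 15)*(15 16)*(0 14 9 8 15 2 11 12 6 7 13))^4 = (0 15 2 7 9 10 12)(1 11 13 8 16 6 14) = [15, 11, 7, 3, 4, 5, 14, 9, 16, 10, 12, 13, 0, 8, 1, 2, 6]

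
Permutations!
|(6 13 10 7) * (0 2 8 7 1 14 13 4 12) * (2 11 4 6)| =|(0 11 4 12)(1 14 13 10)(2 8 7)| =12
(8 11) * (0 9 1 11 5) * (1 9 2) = (0 2 1 11 8 5) = [2, 11, 1, 3, 4, 0, 6, 7, 5, 9, 10, 8]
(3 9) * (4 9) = (3 4 9) = [0, 1, 2, 4, 9, 5, 6, 7, 8, 3]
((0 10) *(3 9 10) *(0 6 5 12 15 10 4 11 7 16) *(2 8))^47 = [7, 1, 8, 16, 3, 15, 12, 4, 2, 0, 5, 9, 10, 13, 14, 6, 11] = (0 7 4 3 16 11 9)(2 8)(5 15 6 12 10)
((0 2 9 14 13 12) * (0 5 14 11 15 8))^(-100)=[9, 1, 11, 3, 4, 5, 6, 7, 2, 15, 10, 8, 12, 13, 14, 0]=(0 9 15)(2 11 8)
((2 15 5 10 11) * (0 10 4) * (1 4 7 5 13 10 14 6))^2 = (0 6 4 14 1)(2 13 11 15 10) = [6, 0, 13, 3, 14, 5, 4, 7, 8, 9, 2, 15, 12, 11, 1, 10]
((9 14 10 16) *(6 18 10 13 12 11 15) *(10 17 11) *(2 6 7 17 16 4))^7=(2 12 9 6 10 14 18 4 13 16)(7 15 11 17)=[0, 1, 12, 3, 13, 5, 10, 15, 8, 6, 14, 17, 9, 16, 18, 11, 2, 7, 4]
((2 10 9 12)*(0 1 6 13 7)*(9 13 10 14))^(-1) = [7, 0, 12, 3, 4, 5, 1, 13, 8, 14, 6, 11, 9, 10, 2] = (0 7 13 10 6 1)(2 12 9 14)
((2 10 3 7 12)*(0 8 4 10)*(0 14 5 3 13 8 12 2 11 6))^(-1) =(0 6 11 12)(2 7 3 5 14)(4 8 13 10) =[6, 1, 7, 5, 8, 14, 11, 3, 13, 9, 4, 12, 0, 10, 2]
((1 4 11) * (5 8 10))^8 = (1 11 4)(5 10 8) = [0, 11, 2, 3, 1, 10, 6, 7, 5, 9, 8, 4]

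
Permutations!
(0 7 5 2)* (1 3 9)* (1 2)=(0 7 5 1 3 9 2)=[7, 3, 0, 9, 4, 1, 6, 5, 8, 2]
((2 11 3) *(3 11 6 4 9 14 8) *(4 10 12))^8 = (2 3 8 14 9 4 12 10 6) = [0, 1, 3, 8, 12, 5, 2, 7, 14, 4, 6, 11, 10, 13, 9]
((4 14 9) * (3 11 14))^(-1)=(3 4 9 14 11)=[0, 1, 2, 4, 9, 5, 6, 7, 8, 14, 10, 3, 12, 13, 11]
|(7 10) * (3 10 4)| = |(3 10 7 4)| = 4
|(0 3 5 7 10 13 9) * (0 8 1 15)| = 10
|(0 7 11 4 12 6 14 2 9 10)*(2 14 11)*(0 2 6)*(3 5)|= 6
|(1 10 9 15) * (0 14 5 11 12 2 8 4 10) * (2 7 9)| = 36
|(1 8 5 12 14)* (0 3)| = |(0 3)(1 8 5 12 14)| = 10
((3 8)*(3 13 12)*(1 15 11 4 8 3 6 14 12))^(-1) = (1 13 8 4 11 15)(6 12 14) = [0, 13, 2, 3, 11, 5, 12, 7, 4, 9, 10, 15, 14, 8, 6, 1]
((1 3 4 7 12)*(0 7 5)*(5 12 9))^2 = (0 9)(1 4)(3 12)(5 7) = [9, 4, 2, 12, 1, 7, 6, 5, 8, 0, 10, 11, 3]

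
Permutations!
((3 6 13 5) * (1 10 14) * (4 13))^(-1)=(1 14 10)(3 5 13 4 6)=[0, 14, 2, 5, 6, 13, 3, 7, 8, 9, 1, 11, 12, 4, 10]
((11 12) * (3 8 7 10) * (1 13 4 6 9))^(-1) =(1 9 6 4 13)(3 10 7 8)(11 12) =[0, 9, 2, 10, 13, 5, 4, 8, 3, 6, 7, 12, 11, 1]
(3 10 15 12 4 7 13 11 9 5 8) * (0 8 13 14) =(0 8 3 10 15 12 4 7 14)(5 13 11 9) =[8, 1, 2, 10, 7, 13, 6, 14, 3, 5, 15, 9, 4, 11, 0, 12]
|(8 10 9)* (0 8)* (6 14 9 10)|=5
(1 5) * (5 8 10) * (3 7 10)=(1 8 3 7 10 5)=[0, 8, 2, 7, 4, 1, 6, 10, 3, 9, 5]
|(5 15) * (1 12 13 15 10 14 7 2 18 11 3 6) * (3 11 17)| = |(1 12 13 15 5 10 14 7 2 18 17 3 6)| = 13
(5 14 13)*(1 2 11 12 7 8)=[0, 2, 11, 3, 4, 14, 6, 8, 1, 9, 10, 12, 7, 5, 13]=(1 2 11 12 7 8)(5 14 13)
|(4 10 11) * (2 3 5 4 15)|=|(2 3 5 4 10 11 15)|=7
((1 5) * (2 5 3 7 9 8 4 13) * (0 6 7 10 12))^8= [5, 8, 7, 4, 0, 9, 1, 3, 12, 10, 13, 11, 2, 6]= (0 5 9 10 13 6 1 8 12 2 7 3 4)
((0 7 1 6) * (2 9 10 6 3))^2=(0 1 2 10)(3 9 6 7)=[1, 2, 10, 9, 4, 5, 7, 3, 8, 6, 0]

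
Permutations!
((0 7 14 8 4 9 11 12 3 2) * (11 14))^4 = (14)(0 3 11)(2 12 7) = [3, 1, 12, 11, 4, 5, 6, 2, 8, 9, 10, 0, 7, 13, 14]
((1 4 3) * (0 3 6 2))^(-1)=[2, 3, 6, 0, 1, 5, 4]=(0 2 6 4 1 3)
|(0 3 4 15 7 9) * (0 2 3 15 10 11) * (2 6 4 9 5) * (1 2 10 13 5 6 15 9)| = 30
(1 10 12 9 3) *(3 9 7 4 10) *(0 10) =(0 10 12 7 4)(1 3) =[10, 3, 2, 1, 0, 5, 6, 4, 8, 9, 12, 11, 7]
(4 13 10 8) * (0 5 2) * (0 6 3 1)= (0 5 2 6 3 1)(4 13 10 8)= [5, 0, 6, 1, 13, 2, 3, 7, 4, 9, 8, 11, 12, 10]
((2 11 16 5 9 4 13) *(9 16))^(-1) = (2 13 4 9 11)(5 16) = [0, 1, 13, 3, 9, 16, 6, 7, 8, 11, 10, 2, 12, 4, 14, 15, 5]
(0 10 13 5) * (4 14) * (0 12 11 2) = (0 10 13 5 12 11 2)(4 14) = [10, 1, 0, 3, 14, 12, 6, 7, 8, 9, 13, 2, 11, 5, 4]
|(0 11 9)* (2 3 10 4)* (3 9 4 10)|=|(0 11 4 2 9)|=5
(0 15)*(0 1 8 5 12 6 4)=(0 15 1 8 5 12 6 4)=[15, 8, 2, 3, 0, 12, 4, 7, 5, 9, 10, 11, 6, 13, 14, 1]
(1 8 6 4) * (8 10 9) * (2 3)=(1 10 9 8 6 4)(2 3)=[0, 10, 3, 2, 1, 5, 4, 7, 6, 8, 9]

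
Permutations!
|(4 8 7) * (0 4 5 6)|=|(0 4 8 7 5 6)|=6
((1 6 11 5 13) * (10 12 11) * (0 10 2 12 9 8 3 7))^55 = (0 10 9 8 3 7)(1 13 5 11 12 2 6) = [10, 13, 6, 7, 4, 11, 1, 0, 3, 8, 9, 12, 2, 5]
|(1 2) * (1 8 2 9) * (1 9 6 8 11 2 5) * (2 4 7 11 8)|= 15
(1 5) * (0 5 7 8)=(0 5 1 7 8)=[5, 7, 2, 3, 4, 1, 6, 8, 0]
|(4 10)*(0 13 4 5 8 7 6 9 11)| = 10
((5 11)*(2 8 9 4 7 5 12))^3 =[0, 1, 4, 3, 11, 2, 6, 12, 7, 5, 10, 8, 9] =(2 4 11 8 7 12 9 5)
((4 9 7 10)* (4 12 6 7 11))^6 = (6 10)(7 12) = [0, 1, 2, 3, 4, 5, 10, 12, 8, 9, 6, 11, 7]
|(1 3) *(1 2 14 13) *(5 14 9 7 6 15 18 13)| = |(1 3 2 9 7 6 15 18 13)(5 14)| = 18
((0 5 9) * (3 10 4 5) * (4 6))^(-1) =(0 9 5 4 6 10 3) =[9, 1, 2, 0, 6, 4, 10, 7, 8, 5, 3]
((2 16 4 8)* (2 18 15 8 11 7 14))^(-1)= (2 14 7 11 4 16)(8 15 18)= [0, 1, 14, 3, 16, 5, 6, 11, 15, 9, 10, 4, 12, 13, 7, 18, 2, 17, 8]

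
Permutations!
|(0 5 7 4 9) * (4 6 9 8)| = |(0 5 7 6 9)(4 8)| = 10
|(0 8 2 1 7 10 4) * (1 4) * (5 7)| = |(0 8 2 4)(1 5 7 10)| = 4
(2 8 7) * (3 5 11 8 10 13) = (2 10 13 3 5 11 8 7) = [0, 1, 10, 5, 4, 11, 6, 2, 7, 9, 13, 8, 12, 3]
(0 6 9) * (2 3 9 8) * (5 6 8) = [8, 1, 3, 9, 4, 6, 5, 7, 2, 0] = (0 8 2 3 9)(5 6)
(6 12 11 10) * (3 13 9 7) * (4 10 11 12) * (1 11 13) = (1 11 13 9 7 3)(4 10 6) = [0, 11, 2, 1, 10, 5, 4, 3, 8, 7, 6, 13, 12, 9]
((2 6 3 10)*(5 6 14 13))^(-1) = (2 10 3 6 5 13 14) = [0, 1, 10, 6, 4, 13, 5, 7, 8, 9, 3, 11, 12, 14, 2]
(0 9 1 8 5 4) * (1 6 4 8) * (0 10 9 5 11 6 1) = (0 5 8 11 6 4 10 9 1) = [5, 0, 2, 3, 10, 8, 4, 7, 11, 1, 9, 6]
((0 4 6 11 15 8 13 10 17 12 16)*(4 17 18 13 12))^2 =(0 4 11 8 16 17 6 15 12)(10 13 18) =[4, 1, 2, 3, 11, 5, 15, 7, 16, 9, 13, 8, 0, 18, 14, 12, 17, 6, 10]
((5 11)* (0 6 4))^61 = [6, 1, 2, 3, 0, 11, 4, 7, 8, 9, 10, 5] = (0 6 4)(5 11)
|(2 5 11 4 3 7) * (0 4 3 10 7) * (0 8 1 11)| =12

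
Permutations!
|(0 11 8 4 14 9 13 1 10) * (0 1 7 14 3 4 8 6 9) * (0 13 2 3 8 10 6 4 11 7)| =36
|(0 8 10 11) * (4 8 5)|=6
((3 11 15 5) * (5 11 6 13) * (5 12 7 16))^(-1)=(3 5 16 7 12 13 6)(11 15)=[0, 1, 2, 5, 4, 16, 3, 12, 8, 9, 10, 15, 13, 6, 14, 11, 7]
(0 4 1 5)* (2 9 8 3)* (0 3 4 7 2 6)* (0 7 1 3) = (0 1 5)(2 9 8 4 3 6 7) = [1, 5, 9, 6, 3, 0, 7, 2, 4, 8]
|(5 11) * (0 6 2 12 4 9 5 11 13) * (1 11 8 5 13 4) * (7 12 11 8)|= |(0 6 2 11 7 12 1 8 5 4 9 13)|= 12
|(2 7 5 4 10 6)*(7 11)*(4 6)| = |(2 11 7 5 6)(4 10)| = 10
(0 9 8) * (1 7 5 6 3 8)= [9, 7, 2, 8, 4, 6, 3, 5, 0, 1]= (0 9 1 7 5 6 3 8)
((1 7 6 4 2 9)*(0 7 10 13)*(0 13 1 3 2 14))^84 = (0 14 4 6 7) = [14, 1, 2, 3, 6, 5, 7, 0, 8, 9, 10, 11, 12, 13, 4]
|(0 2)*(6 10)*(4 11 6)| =|(0 2)(4 11 6 10)| =4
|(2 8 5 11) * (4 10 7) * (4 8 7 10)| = 5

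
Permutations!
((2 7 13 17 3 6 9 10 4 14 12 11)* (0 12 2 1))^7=[1, 11, 10, 7, 6, 5, 13, 4, 8, 17, 3, 12, 0, 14, 9, 15, 16, 2]=(0 1 11 12)(2 10 3 7 4 6 13 14 9 17)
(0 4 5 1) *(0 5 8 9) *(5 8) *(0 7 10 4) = (1 8 9 7 10 4 5) = [0, 8, 2, 3, 5, 1, 6, 10, 9, 7, 4]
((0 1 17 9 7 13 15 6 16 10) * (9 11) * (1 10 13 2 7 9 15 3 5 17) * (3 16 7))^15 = [10, 1, 7, 2, 4, 3, 15, 6, 8, 9, 0, 17, 12, 16, 14, 11, 13, 5] = (0 10)(2 7 6 15 11 17 5 3)(13 16)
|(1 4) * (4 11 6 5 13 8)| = |(1 11 6 5 13 8 4)| = 7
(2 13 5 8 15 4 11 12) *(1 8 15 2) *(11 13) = (1 8 2 11 12)(4 13 5 15) = [0, 8, 11, 3, 13, 15, 6, 7, 2, 9, 10, 12, 1, 5, 14, 4]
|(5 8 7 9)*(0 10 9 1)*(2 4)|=|(0 10 9 5 8 7 1)(2 4)|=14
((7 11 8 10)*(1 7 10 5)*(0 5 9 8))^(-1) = [11, 5, 2, 3, 4, 0, 6, 1, 9, 8, 10, 7] = (0 11 7 1 5)(8 9)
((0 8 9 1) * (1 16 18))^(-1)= (0 1 18 16 9 8)= [1, 18, 2, 3, 4, 5, 6, 7, 0, 8, 10, 11, 12, 13, 14, 15, 9, 17, 16]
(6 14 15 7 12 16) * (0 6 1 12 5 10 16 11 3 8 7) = (0 6 14 15)(1 12 11 3 8 7 5 10 16) = [6, 12, 2, 8, 4, 10, 14, 5, 7, 9, 16, 3, 11, 13, 15, 0, 1]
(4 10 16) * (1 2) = (1 2)(4 10 16) = [0, 2, 1, 3, 10, 5, 6, 7, 8, 9, 16, 11, 12, 13, 14, 15, 4]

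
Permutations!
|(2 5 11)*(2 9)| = |(2 5 11 9)| = 4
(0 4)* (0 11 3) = [4, 1, 2, 0, 11, 5, 6, 7, 8, 9, 10, 3] = (0 4 11 3)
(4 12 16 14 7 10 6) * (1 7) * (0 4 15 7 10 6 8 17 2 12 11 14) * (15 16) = [4, 10, 12, 3, 11, 5, 16, 6, 17, 9, 8, 14, 15, 13, 1, 7, 0, 2] = (0 4 11 14 1 10 8 17 2 12 15 7 6 16)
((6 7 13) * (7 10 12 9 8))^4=[0, 1, 2, 3, 4, 5, 8, 12, 10, 6, 7, 11, 13, 9]=(6 8 10 7 12 13 9)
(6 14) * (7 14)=(6 7 14)=[0, 1, 2, 3, 4, 5, 7, 14, 8, 9, 10, 11, 12, 13, 6]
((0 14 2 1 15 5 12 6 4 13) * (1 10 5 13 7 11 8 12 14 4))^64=(0 8 15 7 6)(1 4 12 13 11)=[8, 4, 2, 3, 12, 5, 0, 6, 15, 9, 10, 1, 13, 11, 14, 7]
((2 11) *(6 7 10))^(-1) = (2 11)(6 10 7) = [0, 1, 11, 3, 4, 5, 10, 6, 8, 9, 7, 2]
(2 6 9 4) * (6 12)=(2 12 6 9 4)=[0, 1, 12, 3, 2, 5, 9, 7, 8, 4, 10, 11, 6]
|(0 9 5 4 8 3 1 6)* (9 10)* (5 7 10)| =|(0 5 4 8 3 1 6)(7 10 9)| =21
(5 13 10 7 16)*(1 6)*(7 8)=(1 6)(5 13 10 8 7 16)=[0, 6, 2, 3, 4, 13, 1, 16, 7, 9, 8, 11, 12, 10, 14, 15, 5]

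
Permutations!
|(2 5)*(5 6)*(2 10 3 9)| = 6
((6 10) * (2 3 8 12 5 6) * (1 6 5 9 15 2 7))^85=(1 6 10 7)(2 3 8 12 9 15)=[0, 6, 3, 8, 4, 5, 10, 1, 12, 15, 7, 11, 9, 13, 14, 2]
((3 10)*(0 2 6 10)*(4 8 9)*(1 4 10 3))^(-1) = (0 3 6 2)(1 10 9 8 4) = [3, 10, 0, 6, 1, 5, 2, 7, 4, 8, 9]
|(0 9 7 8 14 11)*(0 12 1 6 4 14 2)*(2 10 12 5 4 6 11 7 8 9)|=10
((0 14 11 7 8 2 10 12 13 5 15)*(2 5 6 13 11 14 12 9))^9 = [11, 1, 2, 3, 4, 0, 13, 5, 15, 9, 10, 8, 7, 6, 14, 12] = (0 11 8 15 12 7 5)(6 13)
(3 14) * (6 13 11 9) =(3 14)(6 13 11 9) =[0, 1, 2, 14, 4, 5, 13, 7, 8, 6, 10, 9, 12, 11, 3]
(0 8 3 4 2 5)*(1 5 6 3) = (0 8 1 5)(2 6 3 4) = [8, 5, 6, 4, 2, 0, 3, 7, 1]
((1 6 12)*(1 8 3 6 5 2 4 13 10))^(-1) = [0, 10, 5, 8, 2, 1, 3, 7, 12, 9, 13, 11, 6, 4] = (1 10 13 4 2 5)(3 8 12 6)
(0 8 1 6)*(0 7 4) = (0 8 1 6 7 4) = [8, 6, 2, 3, 0, 5, 7, 4, 1]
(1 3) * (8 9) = (1 3)(8 9) = [0, 3, 2, 1, 4, 5, 6, 7, 9, 8]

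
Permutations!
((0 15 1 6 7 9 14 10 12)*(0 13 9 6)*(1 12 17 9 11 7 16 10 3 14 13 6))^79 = [9, 17, 2, 14, 4, 5, 7, 10, 8, 12, 0, 16, 11, 6, 3, 13, 1, 15] = (0 9 12 11 16 1 17 15 13 6 7 10)(3 14)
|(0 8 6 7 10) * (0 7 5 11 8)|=|(5 11 8 6)(7 10)|=4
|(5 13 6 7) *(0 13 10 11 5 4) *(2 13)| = |(0 2 13 6 7 4)(5 10 11)| = 6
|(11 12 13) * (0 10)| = |(0 10)(11 12 13)| = 6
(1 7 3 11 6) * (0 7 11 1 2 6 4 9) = (0 7 3 1 11 4 9)(2 6) = [7, 11, 6, 1, 9, 5, 2, 3, 8, 0, 10, 4]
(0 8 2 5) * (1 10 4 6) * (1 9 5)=(0 8 2 1 10 4 6 9 5)=[8, 10, 1, 3, 6, 0, 9, 7, 2, 5, 4]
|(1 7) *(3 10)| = 2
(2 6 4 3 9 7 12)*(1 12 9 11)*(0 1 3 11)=[1, 12, 6, 0, 11, 5, 4, 9, 8, 7, 10, 3, 2]=(0 1 12 2 6 4 11 3)(7 9)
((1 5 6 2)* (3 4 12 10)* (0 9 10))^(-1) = [12, 2, 6, 10, 3, 1, 5, 7, 8, 0, 9, 11, 4] = (0 12 4 3 10 9)(1 2 6 5)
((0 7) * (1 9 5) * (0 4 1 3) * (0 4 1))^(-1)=(0 4 3 5 9 1 7)=[4, 7, 2, 5, 3, 9, 6, 0, 8, 1]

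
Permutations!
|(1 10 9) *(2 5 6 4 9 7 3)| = |(1 10 7 3 2 5 6 4 9)| = 9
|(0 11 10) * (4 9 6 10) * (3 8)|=|(0 11 4 9 6 10)(3 8)|=6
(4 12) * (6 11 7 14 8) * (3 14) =(3 14 8 6 11 7)(4 12) =[0, 1, 2, 14, 12, 5, 11, 3, 6, 9, 10, 7, 4, 13, 8]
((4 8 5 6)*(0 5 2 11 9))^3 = (0 4 11 5 8 9 6 2) = [4, 1, 0, 3, 11, 8, 2, 7, 9, 6, 10, 5]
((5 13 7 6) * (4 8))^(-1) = [0, 1, 2, 3, 8, 6, 7, 13, 4, 9, 10, 11, 12, 5] = (4 8)(5 6 7 13)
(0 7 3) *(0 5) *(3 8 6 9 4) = (0 7 8 6 9 4 3 5) = [7, 1, 2, 5, 3, 0, 9, 8, 6, 4]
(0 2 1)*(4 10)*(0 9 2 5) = (0 5)(1 9 2)(4 10) = [5, 9, 1, 3, 10, 0, 6, 7, 8, 2, 4]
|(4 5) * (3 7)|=2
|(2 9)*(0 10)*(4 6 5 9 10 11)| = 8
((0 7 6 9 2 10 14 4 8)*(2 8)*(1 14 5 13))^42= (14)(0 6 8 7 9)= [6, 1, 2, 3, 4, 5, 8, 9, 7, 0, 10, 11, 12, 13, 14]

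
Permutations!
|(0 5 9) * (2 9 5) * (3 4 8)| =|(0 2 9)(3 4 8)| =3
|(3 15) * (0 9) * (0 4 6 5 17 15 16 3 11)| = 8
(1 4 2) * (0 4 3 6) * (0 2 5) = (0 4 5)(1 3 6 2) = [4, 3, 1, 6, 5, 0, 2]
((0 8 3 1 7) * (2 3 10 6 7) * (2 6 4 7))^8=(0 4 8 7 10)=[4, 1, 2, 3, 8, 5, 6, 10, 7, 9, 0]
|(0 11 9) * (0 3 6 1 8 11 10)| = 6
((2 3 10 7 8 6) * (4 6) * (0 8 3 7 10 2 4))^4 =(10)(2 7 3) =[0, 1, 7, 2, 4, 5, 6, 3, 8, 9, 10]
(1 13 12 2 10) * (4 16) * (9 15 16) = (1 13 12 2 10)(4 9 15 16) = [0, 13, 10, 3, 9, 5, 6, 7, 8, 15, 1, 11, 2, 12, 14, 16, 4]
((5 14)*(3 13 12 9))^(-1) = (3 9 12 13)(5 14) = [0, 1, 2, 9, 4, 14, 6, 7, 8, 12, 10, 11, 13, 3, 5]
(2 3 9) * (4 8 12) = (2 3 9)(4 8 12) = [0, 1, 3, 9, 8, 5, 6, 7, 12, 2, 10, 11, 4]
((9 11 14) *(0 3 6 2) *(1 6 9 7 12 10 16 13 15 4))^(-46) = [2, 4, 6, 0, 15, 5, 1, 14, 8, 3, 12, 9, 7, 16, 11, 13, 10] = (0 2 6 1 4 15 13 16 10 12 7 14 11 9 3)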